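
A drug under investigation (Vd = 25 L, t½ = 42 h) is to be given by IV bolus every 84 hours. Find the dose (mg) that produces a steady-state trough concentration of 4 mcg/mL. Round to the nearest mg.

τ/t½ = 84/42 ≈ 2, so f = (1/2)^(84/42) ≈ 0.250000.
Cmin,ss = (D/Vd)·f/(1−f), so D = Cmin,ss·Vd·(1−f)/f.
D = 4 × 25 × (1−f)/f ≈ 4 × 25 × 3.00000 ≈ 300.00 mg.

300 mg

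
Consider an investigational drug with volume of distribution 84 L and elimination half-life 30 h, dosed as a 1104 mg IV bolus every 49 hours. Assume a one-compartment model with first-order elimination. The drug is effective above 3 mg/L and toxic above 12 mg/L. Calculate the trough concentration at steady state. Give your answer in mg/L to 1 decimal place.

τ/t½ = 49/30 ≈ 1.6333, so fraction remaining f = (1/2)^(49/30) ≈ 0.3223.
At steady state, accumulation factor R = 1/(1 − e^(−kτ)) ≈ 1.4756.
Single-dose peak C₀ = D/Vd = 1104/84 ≈ 13.143 mg/L.
Steady-state peak Cmax,ss = C₀·R ≈ 13.143 × 1.4756 ≈ 19.394 mg/L.
One interval later, Cmin,ss = Cmax,ss·e^(−kτ) ≈ 19.394 × 0.3223 ≈ 6.251 mg/L.
Trough 6.3 mg/L vs MEC 3 mg/L: adequate.

6.3 mg/L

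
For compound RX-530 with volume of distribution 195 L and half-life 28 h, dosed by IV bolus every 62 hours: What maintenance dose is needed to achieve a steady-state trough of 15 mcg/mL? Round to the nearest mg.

10649 mg

τ/t½ = 62/28 ≈ 2.2143, so f = (1/2)^(62/28) ≈ 0.215493.
Cmin,ss = (D/Vd)·f/(1−f), so D = Cmin,ss·Vd·(1−f)/f.
D = 15 × 195 × (1−f)/f ≈ 15 × 195 × 3.64052 ≈ 10648.52 mg.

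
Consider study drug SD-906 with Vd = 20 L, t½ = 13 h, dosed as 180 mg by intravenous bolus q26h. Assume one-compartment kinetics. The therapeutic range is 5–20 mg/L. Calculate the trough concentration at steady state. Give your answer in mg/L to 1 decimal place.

τ = 26 h = 2 half-lives, so f = (1/2)^2 = 0.25.
Accumulation ratio R = 1/(1 − f) = 1/0.75 = 4/3.
Single-dose peak C₀ = D/Vd = 180/20 = 9 mg/L.
Steady-state peak Cmax,ss = C₀·R = 9 × 4/3 ≈ 12.000 mg/L.
Steady-state trough Cmin,ss = Cmax,ss·f ≈ 12.000 × 0.25 ≈ 3.000 mg/L.
Trough 3.0 mg/L vs MEC 5 mg/L: subtherapeutic.

3.0 mg/L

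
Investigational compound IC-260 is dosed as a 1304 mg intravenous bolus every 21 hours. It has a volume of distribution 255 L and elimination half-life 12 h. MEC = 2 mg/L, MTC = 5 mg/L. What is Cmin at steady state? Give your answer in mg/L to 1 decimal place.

Over one 21-h interval, 21/12 ≈ 1.75 half-lives elapse, leaving f ≈ 0.2973 of each dose.
At steady state, accumulation factor R = 1/(1 − e^(−kτ)) ≈ 1.4231.
Single-dose peak C₀ = D/Vd = 1304/255 ≈ 5.114 mg/L.
Cmax,ss = C₀/(1 − f) ≈ 5.114/0.7027 ≈ 7.278 mg/L.
Steady-state trough Cmin,ss = Cmax,ss·f ≈ 7.278 × 0.2973 ≈ 2.164 mg/L.
Trough 2.2 mg/L vs MEC 2 mg/L: adequate.

2.2 mg/L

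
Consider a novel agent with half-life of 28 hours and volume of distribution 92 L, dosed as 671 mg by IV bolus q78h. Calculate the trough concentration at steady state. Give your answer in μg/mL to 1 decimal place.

τ/t½ = 78/28 ≈ 2.7857, so fraction remaining f = (1/2)^(78/28) ≈ 0.1450.
At steady state, accumulation factor R = 1/(1 − e^(−kτ)) ≈ 1.1696.
Each bolus raises the concentration by D/Vd = 671/92 ≈ 7.293 μg/mL.
Cmax,ss = C₀/(1 − f) ≈ 7.293/0.8550 ≈ 8.530 μg/mL.
One interval later, Cmin,ss = Cmax,ss·e^(−kτ) ≈ 8.530 × 0.1450 ≈ 1.237 μg/mL.

1.2 μg/mL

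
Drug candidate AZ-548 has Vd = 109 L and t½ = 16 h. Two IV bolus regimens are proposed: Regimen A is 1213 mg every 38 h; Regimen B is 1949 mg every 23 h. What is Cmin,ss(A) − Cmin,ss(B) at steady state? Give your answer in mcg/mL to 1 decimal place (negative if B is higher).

Regimen A: f = (1/2)^(38/16) ≈ 0.1928; Cmin,ss = (1213/109)·f/(1−f) ≈ 2.658 mcg/mL.
Regimen B: f = (1/2)^(23/16) ≈ 0.3692; Cmin,ss = (1949/109)·f/(1−f) ≈ 10.465 mcg/mL.
Difference ≈ 2.658 − 10.465 ≈ -7.807 mcg/mL.

-7.8 mcg/mL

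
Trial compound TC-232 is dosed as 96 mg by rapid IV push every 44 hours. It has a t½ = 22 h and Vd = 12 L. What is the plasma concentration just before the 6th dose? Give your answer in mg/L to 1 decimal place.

2.7 mg/L

f = (1/2)^(τ/t½) = (1/2)^(44/22) ≈ 0.2500.
C₀ = D/Vd = 96/12 ≈ 8.000 mg/L.
Before the 6th dose, 5 doses have been given. Superposition: Cmin = C₀·(f + f² + … + f^5).
≈ 8.000 × (0.2500 + 0.0625 + 0.0156 + 0.0039 + 0.0010) ≈ 8.000 × 0.3330 ≈ 2.664 mg/L.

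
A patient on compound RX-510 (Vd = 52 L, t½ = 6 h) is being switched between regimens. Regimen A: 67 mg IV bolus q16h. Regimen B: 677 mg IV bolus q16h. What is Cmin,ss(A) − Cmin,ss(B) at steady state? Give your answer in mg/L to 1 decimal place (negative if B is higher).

Regimen A: f = (1/2)^(16/6) ≈ 0.1575; Cmin,ss = (67/52)·f/(1−f) ≈ 0.241 mg/L.
Regimen B: f = (1/2)^(16/6) ≈ 0.1575; Cmin,ss = (677/52)·f/(1−f) ≈ 2.434 mg/L.
Difference ≈ 0.241 − 2.434 ≈ -2.193 mg/L.

-2.2 mg/L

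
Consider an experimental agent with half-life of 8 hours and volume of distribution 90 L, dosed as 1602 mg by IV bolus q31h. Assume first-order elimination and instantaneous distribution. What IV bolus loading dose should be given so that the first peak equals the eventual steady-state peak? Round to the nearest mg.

1719 mg

f = (1/2)^(31/8) ≈ 0.068157; accumulation ratio R = 1/(1−f) ≈ 1.07314.
Loading dose to hit Cmax,ss on first dose: D_load = D_maint·R ≈ 1602 × 1.07314 ≈ 1719.17 mg.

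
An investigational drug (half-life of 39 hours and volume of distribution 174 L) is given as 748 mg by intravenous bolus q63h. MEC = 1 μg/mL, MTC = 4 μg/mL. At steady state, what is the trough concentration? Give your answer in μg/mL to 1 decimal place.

2.1 μg/mL

Over one 63-h interval, 63/39 ≈ 1.6154 half-lives elapse, leaving f ≈ 0.3264 of each dose.
At steady state, accumulation factor R = 1/(1 − e^(−kτ)) ≈ 1.4846.
Each bolus raises the concentration by D/Vd = 748/174 ≈ 4.299 μg/mL.
Steady-state peak Cmax,ss = C₀·R ≈ 4.299 × 1.4846 ≈ 6.382 μg/mL.
Steady-state trough Cmin,ss = Cmax,ss·f ≈ 6.382 × 0.3264 ≈ 2.083 μg/mL.
Trough 2.1 μg/mL vs MEC 1 μg/mL: adequate.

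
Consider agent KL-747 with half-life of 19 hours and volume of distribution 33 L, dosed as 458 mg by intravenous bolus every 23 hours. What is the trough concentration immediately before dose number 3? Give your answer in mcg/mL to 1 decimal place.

f = (1/2)^(τ/t½) = (1/2)^(23/19) ≈ 0.4321.
C₀ = D/Vd = 458/33 ≈ 13.879 mcg/mL.
Before the 3rd dose, 2 doses have been given. Superposition: Cmin = C₀·(f + f²).
≈ 13.879 × (0.4321 + 0.1867) ≈ 13.879 × 0.6188 ≈ 8.588 mcg/mL.

8.6 mcg/mL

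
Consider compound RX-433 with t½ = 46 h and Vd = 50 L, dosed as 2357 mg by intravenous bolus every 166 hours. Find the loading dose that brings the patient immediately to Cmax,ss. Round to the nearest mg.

2567 mg

f = (1/2)^(166/46) ≈ 0.081974; accumulation ratio R = 1/(1−f) ≈ 1.08929.
Loading dose to hit Cmax,ss on first dose: D_load = D_maint·R ≈ 2357 × 1.08929 ≈ 2567.46 mg.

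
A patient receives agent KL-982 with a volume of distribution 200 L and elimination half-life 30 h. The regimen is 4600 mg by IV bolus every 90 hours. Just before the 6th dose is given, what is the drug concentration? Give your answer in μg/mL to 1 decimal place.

3.3 μg/mL

f = (1/2)^(τ/t½) = (1/2)^(90/30) ≈ 0.1250.
C₀ = D/Vd = 4600/200 ≈ 23.000 μg/mL.
Before the 6th dose, 5 doses have been given. Superposition: Cmin = C₀·(f + f² + … + f^5).
≈ 23.000 × (0.1250 + 0.0156 + 0.0020 + 0.0002 + 0.0000) ≈ 23.000 × 0.1428 ≈ 3.284 μg/mL.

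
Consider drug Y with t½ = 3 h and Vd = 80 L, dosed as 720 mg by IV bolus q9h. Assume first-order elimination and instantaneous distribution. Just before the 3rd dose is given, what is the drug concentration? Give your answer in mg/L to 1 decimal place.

f = (1/2)^(τ/t½) = (1/2)^(9/3) ≈ 0.1250.
C₀ = D/Vd = 720/80 ≈ 9.000 mg/L.
Before the 3rd dose, 2 doses have been given. Superposition: Cmin = C₀·(f + f²).
≈ 9.000 × (0.1250 + 0.0156) ≈ 9.000 × 0.1406 ≈ 1.265 mg/L.

1.3 mg/L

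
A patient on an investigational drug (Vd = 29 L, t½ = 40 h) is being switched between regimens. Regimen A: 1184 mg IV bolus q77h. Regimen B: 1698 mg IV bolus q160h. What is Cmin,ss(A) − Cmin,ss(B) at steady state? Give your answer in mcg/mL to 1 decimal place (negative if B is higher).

Regimen A: f = (1/2)^(77/40) ≈ 0.2633; Cmin,ss = (1184/29)·f/(1−f) ≈ 14.592 mcg/mL.
Regimen B: f = (1/2)^(160/40) ≈ 0.0625; Cmin,ss = (1698/29)·f/(1−f) ≈ 3.903 mcg/mL.
Difference ≈ 14.592 − 3.903 ≈ 10.689 mcg/mL.

10.7 mcg/mL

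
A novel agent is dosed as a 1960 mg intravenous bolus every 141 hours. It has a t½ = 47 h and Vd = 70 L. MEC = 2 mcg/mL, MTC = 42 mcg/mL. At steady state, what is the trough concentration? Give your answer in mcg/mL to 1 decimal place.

4.0 mcg/mL

τ = 141 h = 3 half-lives, so f = (1/2)^3 = 0.125.
At steady state, R = 1/(1 − 0.125) = 8/7.
Single-dose peak C₀ = D/Vd = 1960/70 = 28 mcg/mL.
Steady-state peak Cmax,ss = C₀·R = 28 × 8/7 ≈ 32.000 mcg/mL.
Steady-state trough Cmin,ss = Cmax,ss·f ≈ 32.000 × 0.125 ≈ 4.000 mcg/mL.
Trough 4.0 mcg/mL vs MEC 2 mcg/mL: adequate.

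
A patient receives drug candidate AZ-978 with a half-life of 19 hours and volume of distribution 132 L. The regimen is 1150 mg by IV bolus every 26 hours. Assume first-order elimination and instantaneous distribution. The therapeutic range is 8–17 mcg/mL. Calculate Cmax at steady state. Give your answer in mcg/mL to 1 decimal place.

14.2 mcg/mL

k = ln2/t½ = ln2/19 ≈ 0.036481 h⁻¹; fraction remaining f = e^(−kτ) = e^(−0.036481×26) ≈ 0.3873.
Accumulation ratio R = 1/(1 − f) ≈ 1/0.6127 ≈ 1.6321.
Single-dose peak C₀ = D/Vd = 1150/132 ≈ 8.712 mcg/mL.
Steady-state peak Cmax,ss = C₀·R ≈ 8.712 × 1.6321 ≈ 14.219 mcg/mL.
Peak 14.2 mcg/mL vs MTC 17 mcg/mL: below toxic threshold.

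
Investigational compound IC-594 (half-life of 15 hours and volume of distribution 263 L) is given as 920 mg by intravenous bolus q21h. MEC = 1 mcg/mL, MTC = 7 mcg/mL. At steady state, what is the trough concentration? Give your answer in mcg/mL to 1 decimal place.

2.1 mcg/mL

k = ln2/t½ = ln2/15 ≈ 0.046210 h⁻¹; fraction remaining f = e^(−kτ) = e^(−0.046210×21) ≈ 0.3789.
At steady state, accumulation factor R = 1/(1 − e^(−kτ)) ≈ 1.6100.
Single-dose peak C₀ = D/Vd = 920/263 ≈ 3.498 mcg/mL.
Steady-state peak Cmax,ss = C₀·R ≈ 3.498 × 1.6100 ≈ 5.632 mcg/mL.
Steady-state trough Cmin,ss = Cmax,ss·f ≈ 5.632 × 0.3789 ≈ 2.134 mcg/mL.
Trough 2.1 mcg/mL vs MEC 1 mcg/mL: adequate.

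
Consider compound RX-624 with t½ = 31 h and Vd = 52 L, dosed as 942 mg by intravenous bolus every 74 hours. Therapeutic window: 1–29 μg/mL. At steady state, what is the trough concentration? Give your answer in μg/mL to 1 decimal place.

4.3 μg/mL

τ/t½ = 74/31 ≈ 2.3871, so fraction remaining f = (1/2)^(74/31) ≈ 0.1912.
Accumulation ratio R = 1/(1 − f) ≈ 1/0.8088 ≈ 1.2364.
Each bolus raises the concentration by D/Vd = 942/52 ≈ 18.115 μg/mL.
Steady-state peak Cmax,ss = C₀·R ≈ 18.115 × 1.2364 ≈ 22.397 μg/mL.
Steady-state trough Cmin,ss = Cmax,ss·f ≈ 22.397 × 0.1912 ≈ 4.282 μg/mL.
Trough 4.3 μg/mL vs MEC 1 μg/mL: adequate.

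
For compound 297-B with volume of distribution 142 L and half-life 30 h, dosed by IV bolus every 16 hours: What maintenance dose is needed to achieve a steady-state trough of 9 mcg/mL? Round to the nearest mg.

τ/t½ = 16/30 ≈ 0.53333, so f = (1/2)^(16/30) ≈ 0.690956.
Cmin,ss = (D/Vd)·f/(1−f), so D = Cmin,ss·Vd·(1−f)/f.
D = 9 × 142 × (1−f)/f ≈ 9 × 142 × 0.44727 ≈ 571.61 mg.

572 mg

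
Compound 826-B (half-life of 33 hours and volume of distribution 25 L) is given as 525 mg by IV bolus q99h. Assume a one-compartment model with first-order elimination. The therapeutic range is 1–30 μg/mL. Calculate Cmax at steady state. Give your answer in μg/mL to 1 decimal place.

24.0 μg/mL

The dosing interval is 3 half-lives, so f = 2^(−3) = 0.125.
At steady state, R = 1/(1 − 0.125) = 8/7.
Single-dose peak C₀ = D/Vd = 525/25 = 21 μg/mL.
Steady-state peak Cmax,ss = C₀·R = 21 × 8/7 ≈ 24.000 μg/mL.
Peak 24.0 μg/mL vs MTC 30 μg/mL: below toxic threshold.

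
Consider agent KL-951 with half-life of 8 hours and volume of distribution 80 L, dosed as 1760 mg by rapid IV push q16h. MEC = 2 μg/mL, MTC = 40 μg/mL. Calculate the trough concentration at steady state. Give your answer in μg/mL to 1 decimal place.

7.3 μg/mL

τ = 16 h = 2 half-lives, so f = (1/2)^2 = 0.25.
Accumulation ratio R = 1/(1 − f) = 1/0.75 = 4/3.
Single-dose peak C₀ = D/Vd = 1760/80 = 22 μg/mL.
Steady-state peak Cmax,ss = C₀·R = 22 × 4/3 ≈ 29.333 μg/mL.
Steady-state trough Cmin,ss = Cmax,ss·f ≈ 29.333 × 0.25 ≈ 7.333 μg/mL.
Trough 7.3 μg/mL vs MEC 2 μg/mL: adequate.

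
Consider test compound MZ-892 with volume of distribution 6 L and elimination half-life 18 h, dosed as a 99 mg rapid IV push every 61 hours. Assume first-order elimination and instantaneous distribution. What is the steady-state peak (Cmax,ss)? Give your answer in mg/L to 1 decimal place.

k = ln2/t½ = ln2/18 ≈ 0.038508 h⁻¹; fraction remaining f = e^(−kτ) = e^(−0.038508×61) ≈ 0.0955.
At steady state, accumulation factor R = 1/(1 − e^(−kτ)) ≈ 1.1056.
Single-dose peak C₀ = D/Vd = 99/6 ≈ 16.500 mg/L.
Steady-state peak Cmax,ss = C₀·R ≈ 16.500 × 1.1056 ≈ 18.242 mg/L.

18.2 mg/L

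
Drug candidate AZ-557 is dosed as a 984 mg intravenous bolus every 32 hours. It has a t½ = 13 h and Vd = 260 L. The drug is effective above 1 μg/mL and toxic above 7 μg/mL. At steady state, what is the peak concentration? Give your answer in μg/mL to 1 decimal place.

4.6 μg/mL

τ/t½ = 32/13 ≈ 2.4615, so fraction remaining f = (1/2)^(32/13) ≈ 0.1816.
At steady state, accumulation factor R = 1/(1 − e^(−kτ)) ≈ 1.2219.
Single-dose peak C₀ = D/Vd = 984/260 ≈ 3.785 μg/mL.
Steady-state peak Cmax,ss = C₀·R ≈ 3.785 × 1.2219 ≈ 4.625 μg/mL.
Peak 4.6 μg/mL vs MTC 7 μg/mL: below toxic threshold.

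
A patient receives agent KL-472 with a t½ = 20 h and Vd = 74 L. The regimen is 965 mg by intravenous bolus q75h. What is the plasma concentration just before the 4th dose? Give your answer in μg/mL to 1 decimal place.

f = (1/2)^(τ/t½) = (1/2)^(75/20) ≈ 0.0743.
C₀ = D/Vd = 965/74 ≈ 13.041 μg/mL.
Before the 4th dose, 3 doses have been given. Superposition: Cmin = C₀·(f + f² + … + f^3).
≈ 13.041 × (0.0743 + 0.0055 + 0.0004) ≈ 13.041 × 0.0802 ≈ 1.046 μg/mL.

1.0 μg/mL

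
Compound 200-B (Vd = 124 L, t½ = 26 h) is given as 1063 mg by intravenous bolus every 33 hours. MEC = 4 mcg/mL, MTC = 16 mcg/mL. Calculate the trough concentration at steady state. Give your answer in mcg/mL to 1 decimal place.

k = ln2/t½ = ln2/26 ≈ 0.026660 h⁻¹; fraction remaining f = e^(−kτ) = e^(−0.026660×33) ≈ 0.4149.
Each bolus raises the concentration by D/Vd = 1063/124 ≈ 8.573 mcg/mL.
Steady-state trough Cmin,ss = C₀·f/(1−f) ≈ 8.573 × 0.4149/0.5851 ≈ 6.079 mcg/mL.
Trough 6.1 mcg/mL vs MEC 4 mcg/mL: adequate.

6.1 mcg/mL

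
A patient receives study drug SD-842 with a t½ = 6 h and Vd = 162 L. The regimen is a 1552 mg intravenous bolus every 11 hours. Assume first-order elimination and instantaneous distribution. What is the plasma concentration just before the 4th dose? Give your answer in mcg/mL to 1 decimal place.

f = (1/2)^(τ/t½) = (1/2)^(11/6) ≈ 0.2806.
C₀ = D/Vd = 1552/162 ≈ 9.580 mcg/mL.
Before the 4th dose, 3 doses have been given. Superposition: Cmin = C₀·(f + f² + … + f^3).
≈ 9.580 × (0.2806 + 0.0787 + 0.0221) ≈ 9.580 × 0.3814 ≈ 3.654 mcg/mL.

3.7 mcg/mL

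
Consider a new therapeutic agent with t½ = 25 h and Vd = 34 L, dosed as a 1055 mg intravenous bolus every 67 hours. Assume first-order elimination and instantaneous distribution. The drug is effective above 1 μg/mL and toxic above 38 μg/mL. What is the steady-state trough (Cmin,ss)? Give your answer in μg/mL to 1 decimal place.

5.7 μg/mL

Over one 67-h interval, 67/25 ≈ 2.68 half-lives elapse, leaving f ≈ 0.1560 of each dose.
Accumulation ratio R = 1/(1 − f) ≈ 1/0.8440 ≈ 1.1848.
Each bolus raises the concentration by D/Vd = 1055/34 ≈ 31.029 μg/mL.
Steady-state peak Cmax,ss = C₀·R ≈ 31.029 × 1.1848 ≈ 36.763 μg/mL.
One interval later, Cmin,ss = Cmax,ss·e^(−kτ) ≈ 36.763 × 0.1560 ≈ 5.735 μg/mL.
Trough 5.7 μg/mL vs MEC 1 μg/mL: adequate.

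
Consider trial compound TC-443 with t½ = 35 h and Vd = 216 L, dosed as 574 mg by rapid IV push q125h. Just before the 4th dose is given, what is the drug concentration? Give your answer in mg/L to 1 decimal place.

f = (1/2)^(τ/t½) = (1/2)^(125/35) ≈ 0.0841.
C₀ = D/Vd = 574/216 ≈ 2.657 mg/L.
Before the 4th dose, 3 doses have been given. Superposition: Cmin = C₀·(f + f² + … + f^3).
≈ 2.657 × (0.0841 + 0.0071 + 0.0006) ≈ 2.657 × 0.0918 ≈ 0.244 mg/L.

0.2 mg/L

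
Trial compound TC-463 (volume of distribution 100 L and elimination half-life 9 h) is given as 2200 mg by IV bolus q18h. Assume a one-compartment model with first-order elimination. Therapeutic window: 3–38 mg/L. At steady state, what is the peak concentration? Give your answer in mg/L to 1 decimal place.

τ = 18 h = 2 half-lives, so f = (1/2)^2 = 0.25.
At steady state, R = 1/(1 − 0.25) = 4/3.
Single-dose peak C₀ = D/Vd = 2200/100 = 22 mg/L.
Steady-state peak Cmax,ss = C₀·R = 22 × 4/3 ≈ 29.333 mg/L.
Peak 29.3 mg/L vs MTC 38 mg/L: below toxic threshold.

29.3 mg/L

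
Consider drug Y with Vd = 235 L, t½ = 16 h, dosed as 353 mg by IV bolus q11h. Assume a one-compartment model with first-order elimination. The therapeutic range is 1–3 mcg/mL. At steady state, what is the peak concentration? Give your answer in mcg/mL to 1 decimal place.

4.0 mcg/mL

Over one 11-h interval, 11/16 ≈ 0.6875 half-lives elapse, leaving f ≈ 0.6209 of each dose.
Accumulation ratio R = 1/(1 − f) ≈ 1/0.3791 ≈ 2.6378.
Each bolus raises the concentration by D/Vd = 353/235 ≈ 1.502 mcg/mL.
Steady-state peak Cmax,ss = C₀·R ≈ 1.502 × 2.6378 ≈ 3.962 mcg/mL.
Peak 4.0 mcg/mL vs MTC 3 mcg/mL: exceeds toxic threshold.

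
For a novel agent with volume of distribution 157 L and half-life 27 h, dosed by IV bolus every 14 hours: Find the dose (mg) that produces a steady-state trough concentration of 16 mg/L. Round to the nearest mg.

τ/t½ = 14/27 ≈ 0.51852, so f = (1/2)^(14/27) ≈ 0.698088.
Cmin,ss = (D/Vd)·f/(1−f), so D = Cmin,ss·Vd·(1−f)/f.
D = 16 × 157 × (1−f)/f ≈ 16 × 157 × 0.43248 ≈ 1086.39 mg.

1086 mg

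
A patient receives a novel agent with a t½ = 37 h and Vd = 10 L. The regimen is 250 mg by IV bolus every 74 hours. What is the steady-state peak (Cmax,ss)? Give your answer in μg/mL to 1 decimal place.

The dosing interval is 2 half-lives, so f = 2^(−2) = 0.25.
At steady state, R = 1/(1 − 0.25) = 4/3.
Single-dose peak C₀ = D/Vd = 250/10 = 25 μg/mL.
Steady-state peak Cmax,ss = C₀·R = 25 × 4/3 ≈ 33.333 μg/mL.

33.3 μg/mL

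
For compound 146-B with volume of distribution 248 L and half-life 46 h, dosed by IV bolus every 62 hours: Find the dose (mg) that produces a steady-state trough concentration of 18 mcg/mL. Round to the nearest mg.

6898 mg

τ/t½ = 62/46 ≈ 1.3478, so f = (1/2)^(62/46) ≈ 0.392884.
Cmin,ss = (D/Vd)·f/(1−f), so D = Cmin,ss·Vd·(1−f)/f.
D = 18 × 248 × (1−f)/f ≈ 18 × 248 × 1.54528 ≈ 6898.13 mg.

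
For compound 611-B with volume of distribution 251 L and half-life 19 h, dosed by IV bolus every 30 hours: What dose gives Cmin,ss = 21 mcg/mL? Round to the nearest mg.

τ/t½ = 30/19 ≈ 1.5789, so f = (1/2)^(30/19) ≈ 0.334726.
Cmin,ss = (D/Vd)·f/(1−f), so D = Cmin,ss·Vd·(1−f)/f.
D = 21 × 251 × (1−f)/f ≈ 21 × 251 × 1.98752 ≈ 10476.22 mg.

10476 mg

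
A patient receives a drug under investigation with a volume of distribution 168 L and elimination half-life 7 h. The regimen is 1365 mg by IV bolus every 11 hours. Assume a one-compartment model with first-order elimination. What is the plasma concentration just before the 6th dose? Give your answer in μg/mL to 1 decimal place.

f = (1/2)^(τ/t½) = (1/2)^(11/7) ≈ 0.3365.
C₀ = D/Vd = 1365/168 ≈ 8.125 μg/mL.
Before the 6th dose, 5 doses have been given. Superposition: Cmin = C₀·(f + f² + … + f^5).
≈ 8.125 × (0.3365 + 0.1132 + 0.0381 + 0.0128 + 0.0043) ≈ 8.125 × 0.5049 ≈ 4.102 μg/mL.

4.1 μg/mL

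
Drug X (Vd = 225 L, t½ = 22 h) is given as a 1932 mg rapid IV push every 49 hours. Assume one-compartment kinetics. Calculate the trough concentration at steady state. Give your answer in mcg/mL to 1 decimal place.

2.3 mcg/mL

Over one 49-h interval, 49/22 ≈ 2.2273 half-lives elapse, leaving f ≈ 0.2136 of each dose.
Single-dose peak C₀ = D/Vd = 1932/225 ≈ 8.587 mcg/mL.
Steady-state trough Cmin,ss = C₀·f/(1−f) ≈ 8.587 × 0.2136/0.7864 ≈ 2.332 mcg/mL.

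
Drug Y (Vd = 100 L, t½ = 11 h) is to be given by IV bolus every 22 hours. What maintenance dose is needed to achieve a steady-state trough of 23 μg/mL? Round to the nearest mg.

6900 mg

τ/t½ = 22/11 ≈ 2, so f = (1/2)^(22/11) ≈ 0.250000.
Cmin,ss = (D/Vd)·f/(1−f), so D = Cmin,ss·Vd·(1−f)/f.
D = 23 × 100 × (1−f)/f ≈ 23 × 100 × 3.00000 ≈ 6900.00 mg.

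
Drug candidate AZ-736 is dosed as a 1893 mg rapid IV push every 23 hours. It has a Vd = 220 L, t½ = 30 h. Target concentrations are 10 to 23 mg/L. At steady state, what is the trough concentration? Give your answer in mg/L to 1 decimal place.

τ/t½ = 23/30 ≈ 0.76667, so fraction remaining f = (1/2)^(23/30) ≈ 0.5878.
Accumulation ratio R = 1/(1 − f) ≈ 1/0.4122 ≈ 2.4260.
Each bolus raises the concentration by D/Vd = 1893/220 ≈ 8.605 mg/L.
Cmax,ss = C₀/(1 − f) ≈ 8.605/0.4122 ≈ 20.876 mg/L.
One interval later, Cmin,ss = Cmax,ss·e^(−kτ) ≈ 20.876 × 0.5878 ≈ 12.271 mg/L.
Trough 12.3 mg/L vs MEC 10 mg/L: adequate.

12.3 mg/L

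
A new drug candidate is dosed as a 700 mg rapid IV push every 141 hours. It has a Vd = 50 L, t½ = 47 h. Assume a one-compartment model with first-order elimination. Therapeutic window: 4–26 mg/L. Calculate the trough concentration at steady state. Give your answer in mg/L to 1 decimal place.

The dosing interval is 3 half-lives, so f = 2^(−3) = 0.125.
At steady state, R = 1/(1 − 0.125) = 8/7.
Single-dose peak C₀ = D/Vd = 700/50 = 14 mg/L.
Steady-state peak Cmax,ss = C₀·R = 14 × 8/7 ≈ 16.000 mg/L.
Steady-state trough Cmin,ss = Cmax,ss·f ≈ 16.000 × 0.125 ≈ 2.000 mg/L.
Trough 2.0 mg/L vs MEC 4 mg/L: subtherapeutic.

2.0 mg/L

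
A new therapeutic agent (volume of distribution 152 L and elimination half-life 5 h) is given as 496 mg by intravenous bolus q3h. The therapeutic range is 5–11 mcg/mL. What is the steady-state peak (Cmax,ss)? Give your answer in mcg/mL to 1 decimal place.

τ/t½ = 3/5 ≈ 0.6, so fraction remaining f = (1/2)^(3/5) ≈ 0.6598.
At steady state, accumulation factor R = 1/(1 − e^(−kτ)) ≈ 2.9394.
Single-dose peak C₀ = D/Vd = 496/152 ≈ 3.263 mcg/mL.
Steady-state peak Cmax,ss = C₀·R ≈ 3.263 × 2.9394 ≈ 9.591 mcg/mL.
Peak 9.6 mcg/mL vs MTC 11 mcg/mL: below toxic threshold.

9.6 mcg/mL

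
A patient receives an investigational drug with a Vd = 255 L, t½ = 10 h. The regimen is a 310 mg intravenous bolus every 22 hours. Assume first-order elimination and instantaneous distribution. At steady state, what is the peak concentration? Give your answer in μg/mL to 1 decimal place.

1.6 μg/mL

k = ln2/t½ = ln2/10 ≈ 0.069315 h⁻¹; fraction remaining f = e^(−kτ) = e^(−0.069315×22) ≈ 0.2176.
Accumulation ratio R = 1/(1 − f) ≈ 1/0.7824 ≈ 1.2781.
Each bolus raises the concentration by D/Vd = 310/255 ≈ 1.216 μg/mL.
Steady-state peak Cmax,ss = C₀·R ≈ 1.216 × 1.2781 ≈ 1.554 μg/mL.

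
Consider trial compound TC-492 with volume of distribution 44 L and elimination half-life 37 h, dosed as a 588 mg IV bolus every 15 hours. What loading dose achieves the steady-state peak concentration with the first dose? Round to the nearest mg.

f = (1/2)^(15/37) ≈ 0.755024; accumulation ratio R = 1/(1−f) ≈ 4.08203.
Loading dose to hit Cmax,ss on first dose: D_load = D_maint·R ≈ 588 × 4.08203 ≈ 2400.23 mg.

2400 mg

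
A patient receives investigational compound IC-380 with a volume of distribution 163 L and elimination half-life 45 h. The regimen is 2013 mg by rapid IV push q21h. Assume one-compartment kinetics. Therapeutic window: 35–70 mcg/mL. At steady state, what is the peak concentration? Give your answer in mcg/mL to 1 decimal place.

44.7 mcg/mL

τ/t½ = 21/45 ≈ 0.46667, so fraction remaining f = (1/2)^(21/45) ≈ 0.7236.
At steady state, accumulation factor R = 1/(1 − e^(−kτ)) ≈ 3.6179.
Single-dose peak C₀ = D/Vd = 2013/163 ≈ 12.350 mcg/mL.
Steady-state peak Cmax,ss = C₀·R ≈ 12.350 × 3.6179 ≈ 44.681 mcg/mL.
Peak 44.7 mcg/mL vs MTC 70 mcg/mL: below toxic threshold.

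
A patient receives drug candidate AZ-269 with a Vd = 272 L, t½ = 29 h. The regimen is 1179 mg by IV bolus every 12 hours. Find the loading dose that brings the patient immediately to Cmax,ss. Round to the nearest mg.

f = (1/2)^(12/29) ≈ 0.750647; accumulation ratio R = 1/(1−f) ≈ 4.01038.
Loading dose to hit Cmax,ss on first dose: D_load = D_maint·R ≈ 1179 × 4.01038 ≈ 4728.24 mg.

4728 mg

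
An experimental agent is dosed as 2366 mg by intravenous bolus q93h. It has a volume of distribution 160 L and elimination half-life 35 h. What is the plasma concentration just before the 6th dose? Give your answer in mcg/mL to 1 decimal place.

2.8 mcg/mL

f = (1/2)^(τ/t½) = (1/2)^(93/35) ≈ 0.1585.
C₀ = D/Vd = 2366/160 ≈ 14.787 mcg/mL.
Before the 6th dose, 5 doses have been given. Superposition: Cmin = C₀·(f + f² + … + f^5).
≈ 14.787 × (0.1585 + 0.0251 + 0.0040 + 0.0006 + 0.0001) ≈ 14.787 × 0.1883 ≈ 2.784 mcg/mL.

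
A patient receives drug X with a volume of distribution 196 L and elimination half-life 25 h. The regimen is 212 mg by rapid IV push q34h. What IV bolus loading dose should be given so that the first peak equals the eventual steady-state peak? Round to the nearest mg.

347 mg

f = (1/2)^(34/25) ≈ 0.389582; accumulation ratio R = 1/(1−f) ≈ 1.63822.
Loading dose to hit Cmax,ss on first dose: D_load = D_maint·R ≈ 212 × 1.63822 ≈ 347.30 mg.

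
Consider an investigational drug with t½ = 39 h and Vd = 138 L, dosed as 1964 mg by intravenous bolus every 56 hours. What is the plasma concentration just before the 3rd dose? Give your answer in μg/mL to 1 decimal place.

f = (1/2)^(τ/t½) = (1/2)^(56/39) ≈ 0.3696.
C₀ = D/Vd = 1964/138 ≈ 14.232 μg/mL.
Before the 3rd dose, 2 doses have been given. Superposition: Cmin = C₀·(f + f²).
≈ 14.232 × (0.3696 + 0.1366) ≈ 14.232 × 0.5062 ≈ 7.204 μg/mL.

7.2 μg/mL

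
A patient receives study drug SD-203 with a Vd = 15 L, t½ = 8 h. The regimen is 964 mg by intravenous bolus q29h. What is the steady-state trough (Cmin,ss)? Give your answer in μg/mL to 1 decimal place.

5.7 μg/mL

τ/t½ = 29/8 ≈ 3.625, so fraction remaining f = (1/2)^(29/8) ≈ 0.0811.
Single-dose peak C₀ = D/Vd = 964/15 ≈ 64.267 μg/mL.
Steady-state trough Cmin,ss = C₀·f/(1−f) ≈ 64.267 × 0.0811/0.9189 ≈ 5.672 μg/mL.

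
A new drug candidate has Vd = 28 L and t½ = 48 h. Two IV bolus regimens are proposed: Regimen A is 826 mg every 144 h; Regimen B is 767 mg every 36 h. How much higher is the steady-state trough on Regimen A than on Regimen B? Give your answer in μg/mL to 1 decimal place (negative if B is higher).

Regimen A: f = (1/2)^(144/48) ≈ 0.1250; Cmin,ss = (826/28)·f/(1−f) ≈ 4.214 μg/mL.
Regimen B: f = (1/2)^(36/48) ≈ 0.5946; Cmin,ss = (767/28)·f/(1−f) ≈ 40.177 μg/mL.
Difference ≈ 4.214 − 40.177 ≈ -35.963 μg/mL.

-36.0 μg/mL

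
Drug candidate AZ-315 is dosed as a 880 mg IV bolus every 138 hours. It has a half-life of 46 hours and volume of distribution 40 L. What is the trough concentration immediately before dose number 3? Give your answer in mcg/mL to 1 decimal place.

3.1 mcg/mL

f = (1/2)^(τ/t½) = (1/2)^(138/46) ≈ 0.1250.
C₀ = D/Vd = 880/40 ≈ 22.000 mcg/mL.
Before the 3rd dose, 2 doses have been given. Superposition: Cmin = C₀·(f + f²).
≈ 22.000 × (0.1250 + 0.0156) ≈ 22.000 × 0.1406 ≈ 3.093 mcg/mL.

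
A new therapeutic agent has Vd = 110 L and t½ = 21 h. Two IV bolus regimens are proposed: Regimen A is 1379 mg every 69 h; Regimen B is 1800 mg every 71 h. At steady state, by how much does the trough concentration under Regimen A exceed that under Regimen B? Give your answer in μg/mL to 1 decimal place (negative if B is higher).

Regimen A: f = (1/2)^(69/21) ≈ 0.1025; Cmin,ss = (1379/110)·f/(1−f) ≈ 1.432 μg/mL.
Regimen B: f = (1/2)^(71/21) ≈ 0.0960; Cmin,ss = (1800/110)·f/(1−f) ≈ 1.738 μg/mL.
Difference ≈ 1.432 − 1.738 ≈ -0.306 μg/mL.

-0.3 μg/mL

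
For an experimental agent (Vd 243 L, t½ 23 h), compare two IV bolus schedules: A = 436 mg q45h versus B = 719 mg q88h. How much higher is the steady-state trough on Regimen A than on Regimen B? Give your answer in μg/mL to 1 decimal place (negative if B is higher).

0.4 μg/mL

Regimen A: f = (1/2)^(45/23) ≈ 0.2576; Cmin,ss = (436/243)·f/(1−f) ≈ 0.623 μg/mL.
Regimen B: f = (1/2)^(88/23) ≈ 0.0705; Cmin,ss = (719/243)·f/(1−f) ≈ 0.224 μg/mL.
Difference ≈ 0.623 − 0.224 ≈ 0.399 μg/mL.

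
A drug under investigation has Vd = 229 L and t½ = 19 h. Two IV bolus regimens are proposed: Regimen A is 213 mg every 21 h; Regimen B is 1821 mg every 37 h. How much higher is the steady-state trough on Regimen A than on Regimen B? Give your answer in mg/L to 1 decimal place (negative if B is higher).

-2.0 mg/L

Regimen A: f = (1/2)^(21/19) ≈ 0.4648; Cmin,ss = (213/229)·f/(1−f) ≈ 0.808 mg/L.
Regimen B: f = (1/2)^(37/19) ≈ 0.2593; Cmin,ss = (1821/229)·f/(1−f) ≈ 2.784 mg/L.
Difference ≈ 0.808 − 2.784 ≈ -1.976 mg/L.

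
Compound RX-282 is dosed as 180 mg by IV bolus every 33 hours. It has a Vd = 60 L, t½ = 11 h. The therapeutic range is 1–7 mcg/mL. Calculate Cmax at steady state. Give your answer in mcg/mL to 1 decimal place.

The dosing interval is 3 half-lives, so f = 2^(−3) = 0.125.
At steady state, R = 1/(1 − 0.125) = 8/7.
Single-dose peak C₀ = D/Vd = 180/60 = 3 mcg/mL.
Steady-state peak Cmax,ss = C₀·R = 3 × 8/7 ≈ 3.429 mcg/mL.
Peak 3.4 mcg/mL vs MTC 7 mcg/mL: below toxic threshold.

3.4 mcg/mL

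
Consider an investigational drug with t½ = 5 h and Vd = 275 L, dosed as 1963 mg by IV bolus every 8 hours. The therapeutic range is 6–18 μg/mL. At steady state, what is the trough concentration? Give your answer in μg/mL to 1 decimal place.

3.5 μg/mL

k = ln2/t½ = ln2/5 ≈ 0.138629 h⁻¹; fraction remaining f = e^(−kτ) = e^(−0.138629×8) ≈ 0.3299.
Accumulation ratio R = 1/(1 − f) ≈ 1/0.6701 ≈ 1.4923.
Each bolus raises the concentration by D/Vd = 1963/275 ≈ 7.138 μg/mL.
Steady-state peak Cmax,ss = C₀·R ≈ 7.138 × 1.4923 ≈ 10.652 μg/mL.
One interval later, Cmin,ss = Cmax,ss·e^(−kτ) ≈ 10.652 × 0.3299 ≈ 3.514 μg/mL.
Trough 3.5 μg/mL vs MEC 6 μg/mL: subtherapeutic.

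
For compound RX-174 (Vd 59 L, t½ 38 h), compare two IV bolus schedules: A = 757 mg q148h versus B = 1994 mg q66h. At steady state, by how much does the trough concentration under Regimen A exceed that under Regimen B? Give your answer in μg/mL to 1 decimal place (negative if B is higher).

Regimen A: f = (1/2)^(148/38) ≈ 0.0672; Cmin,ss = (757/59)·f/(1−f) ≈ 0.924 μg/mL.
Regimen B: f = (1/2)^(66/38) ≈ 0.3000; Cmin,ss = (1994/59)·f/(1−f) ≈ 14.484 μg/mL.
Difference ≈ 0.924 − 14.484 ≈ -13.560 μg/mL.

-13.6 μg/mL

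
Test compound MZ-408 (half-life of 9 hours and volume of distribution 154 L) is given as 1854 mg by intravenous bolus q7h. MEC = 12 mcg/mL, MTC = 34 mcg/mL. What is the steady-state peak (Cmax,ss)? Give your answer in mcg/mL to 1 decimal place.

τ/t½ = 7/9 ≈ 0.77778, so fraction remaining f = (1/2)^(7/9) ≈ 0.5833.
Accumulation ratio R = 1/(1 − f) ≈ 1/0.4167 ≈ 2.3998.
Single-dose peak C₀ = D/Vd = 1854/154 ≈ 12.039 mcg/mL.
Steady-state peak Cmax,ss = C₀·R ≈ 12.039 × 2.3998 ≈ 28.891 mcg/mL.
Peak 28.9 mcg/mL vs MTC 34 mcg/mL: below toxic threshold.

28.9 mcg/mL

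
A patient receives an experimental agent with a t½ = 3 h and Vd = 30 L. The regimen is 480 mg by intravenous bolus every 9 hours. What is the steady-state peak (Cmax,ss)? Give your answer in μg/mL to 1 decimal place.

18.3 μg/mL

τ = 9 h = 3 half-lives, so f = (1/2)^3 = 0.125.
Accumulation ratio R = 1/(1 − f) = 1/0.875 = 8/7.
Single-dose peak C₀ = D/Vd = 480/30 = 16 μg/mL.
Steady-state peak Cmax,ss = C₀·R = 16 × 8/7 ≈ 18.286 μg/mL.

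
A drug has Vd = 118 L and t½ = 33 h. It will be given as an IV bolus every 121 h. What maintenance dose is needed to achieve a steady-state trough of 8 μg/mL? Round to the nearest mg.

11044 mg

τ/t½ = 121/33 ≈ 3.6667, so f = (1/2)^(121/33) ≈ 0.078745.
Cmin,ss = (D/Vd)·f/(1−f), so D = Cmin,ss·Vd·(1−f)/f.
D = 8 × 118 × (1−f)/f ≈ 8 × 118 × 11.69922 ≈ 11044.06 mg.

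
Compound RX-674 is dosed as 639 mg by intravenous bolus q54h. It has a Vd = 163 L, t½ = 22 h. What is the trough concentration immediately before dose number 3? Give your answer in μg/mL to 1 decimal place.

0.8 μg/mL

f = (1/2)^(τ/t½) = (1/2)^(54/22) ≈ 0.1824.
C₀ = D/Vd = 639/163 ≈ 3.920 μg/mL.
Before the 3rd dose, 2 doses have been given. Superposition: Cmin = C₀·(f + f²).
≈ 3.920 × (0.1824 + 0.0333) ≈ 3.920 × 0.2157 ≈ 0.846 μg/mL.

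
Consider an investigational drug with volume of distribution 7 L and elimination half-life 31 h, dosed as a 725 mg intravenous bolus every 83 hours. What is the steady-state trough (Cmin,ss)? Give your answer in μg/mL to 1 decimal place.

19.2 μg/mL

Over one 83-h interval, 83/31 ≈ 2.6774 half-lives elapse, leaving f ≈ 0.1563 of each dose.
At steady state, accumulation factor R = 1/(1 − e^(−kτ)) ≈ 1.1853.
Each bolus raises the concentration by D/Vd = 725/7 ≈ 103.571 μg/mL.
Steady-state peak Cmax,ss = C₀·R ≈ 103.571 × 1.1853 ≈ 122.763 μg/mL.
One interval later, Cmin,ss = Cmax,ss·e^(−kτ) ≈ 122.763 × 0.1563 ≈ 19.188 μg/mL.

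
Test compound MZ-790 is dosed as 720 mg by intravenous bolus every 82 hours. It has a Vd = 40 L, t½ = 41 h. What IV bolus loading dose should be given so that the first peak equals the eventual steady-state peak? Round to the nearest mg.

960 mg

f = (1/2)^(82/41) ≈ 0.250000; accumulation ratio R = 1/(1−f) ≈ 1.33333.
Loading dose to hit Cmax,ss on first dose: D_load = D_maint·R ≈ 720 × 1.33333 ≈ 960.00 mg.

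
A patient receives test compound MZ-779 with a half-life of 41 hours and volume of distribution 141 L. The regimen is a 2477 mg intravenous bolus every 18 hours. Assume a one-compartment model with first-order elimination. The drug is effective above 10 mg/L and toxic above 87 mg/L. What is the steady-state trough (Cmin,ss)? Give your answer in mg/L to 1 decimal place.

49.4 mg/L

Over one 18-h interval, 18/41 ≈ 0.43902 half-lives elapse, leaving f ≈ 0.7376 of each dose.
At steady state, accumulation factor R = 1/(1 − e^(−kτ)) ≈ 3.8110.
Each bolus raises the concentration by D/Vd = 2477/141 ≈ 17.567 mg/L.
Steady-state peak Cmax,ss = C₀·R ≈ 17.567 × 3.8110 ≈ 66.948 mg/L.
Steady-state trough Cmin,ss = Cmax,ss·f ≈ 66.948 × 0.7376 ≈ 49.381 mg/L.
Trough 49.4 mg/L vs MEC 10 mg/L: adequate.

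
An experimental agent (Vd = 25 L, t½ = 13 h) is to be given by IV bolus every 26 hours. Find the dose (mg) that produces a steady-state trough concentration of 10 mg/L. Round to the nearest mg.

τ/t½ = 26/13 ≈ 2, so f = (1/2)^(26/13) ≈ 0.250000.
Cmin,ss = (D/Vd)·f/(1−f), so D = Cmin,ss·Vd·(1−f)/f.
D = 10 × 25 × (1−f)/f ≈ 10 × 25 × 3.00000 ≈ 750.00 mg.

750 mg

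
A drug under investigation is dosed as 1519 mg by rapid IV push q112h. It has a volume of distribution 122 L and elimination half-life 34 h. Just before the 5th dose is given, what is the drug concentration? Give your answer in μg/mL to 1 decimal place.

f = (1/2)^(τ/t½) = (1/2)^(112/34) ≈ 0.1019.
C₀ = D/Vd = 1519/122 ≈ 12.451 μg/mL.
Before the 5th dose, 4 doses have been given. Superposition: Cmin = C₀·(f + f² + … + f^4).
≈ 12.451 × (0.1019 + 0.0104 + 0.0011 + 0.0001) ≈ 12.451 × 0.1135 ≈ 1.413 μg/mL.

1.4 μg/mL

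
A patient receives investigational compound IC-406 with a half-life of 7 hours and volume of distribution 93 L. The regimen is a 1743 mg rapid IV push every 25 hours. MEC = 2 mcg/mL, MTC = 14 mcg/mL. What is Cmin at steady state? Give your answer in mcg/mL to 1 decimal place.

k = ln2/t½ = ln2/7 ≈ 0.099021 h⁻¹; fraction remaining f = e^(−kτ) = e^(−0.099021×25) ≈ 0.0841.
Accumulation ratio R = 1/(1 − f) ≈ 1/0.9159 ≈ 1.0918.
Each bolus raises the concentration by D/Vd = 1743/93 ≈ 18.742 mcg/mL.
Cmax,ss = C₀/(1 − f) ≈ 18.742/0.9159 ≈ 20.463 mcg/mL.
Steady-state trough Cmin,ss = Cmax,ss·f ≈ 20.463 × 0.0841 ≈ 1.721 mcg/mL.
Trough 1.7 mcg/mL vs MEC 2 mcg/mL: subtherapeutic.

1.7 mcg/mL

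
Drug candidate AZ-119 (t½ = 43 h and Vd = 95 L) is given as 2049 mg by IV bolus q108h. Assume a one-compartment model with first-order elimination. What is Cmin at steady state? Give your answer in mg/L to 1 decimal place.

4.6 mg/L

Over one 108-h interval, 108/43 ≈ 2.5116 half-lives elapse, leaving f ≈ 0.1754 of each dose.
Each bolus raises the concentration by D/Vd = 2049/95 ≈ 21.568 mg/L.
Steady-state trough Cmin,ss = C₀·f/(1−f) ≈ 21.568 × 0.1754/0.8246 ≈ 4.588 mg/L.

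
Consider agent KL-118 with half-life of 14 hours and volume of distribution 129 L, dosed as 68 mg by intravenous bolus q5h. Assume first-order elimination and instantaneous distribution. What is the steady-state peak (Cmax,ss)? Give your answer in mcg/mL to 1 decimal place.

Over one 5-h interval, 5/14 ≈ 0.35714 half-lives elapse, leaving f ≈ 0.7807 of each dose.
At steady state, accumulation factor R = 1/(1 − e^(−kτ)) ≈ 4.5600.
Single-dose peak C₀ = D/Vd = 68/129 ≈ 0.527 mcg/mL.
Steady-state peak Cmax,ss = C₀·R ≈ 0.527 × 4.5600 ≈ 2.403 mcg/mL.

2.4 mcg/mL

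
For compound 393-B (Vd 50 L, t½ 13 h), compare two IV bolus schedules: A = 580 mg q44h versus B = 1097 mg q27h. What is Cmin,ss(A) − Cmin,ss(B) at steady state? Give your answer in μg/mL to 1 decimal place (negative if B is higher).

Regimen A: f = (1/2)^(44/13) ≈ 0.0957; Cmin,ss = (580/50)·f/(1−f) ≈ 1.228 μg/mL.
Regimen B: f = (1/2)^(27/13) ≈ 0.2370; Cmin,ss = (1097/50)·f/(1−f) ≈ 6.815 μg/mL.
Difference ≈ 1.228 − 6.815 ≈ -5.587 μg/mL.

-5.6 μg/mL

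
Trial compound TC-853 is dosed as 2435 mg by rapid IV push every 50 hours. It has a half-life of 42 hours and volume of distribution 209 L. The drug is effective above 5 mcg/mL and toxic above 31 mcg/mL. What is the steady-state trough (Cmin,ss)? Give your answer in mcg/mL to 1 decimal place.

9.1 mcg/mL

τ/t½ = 50/42 ≈ 1.1905, so fraction remaining f = (1/2)^(50/42) ≈ 0.4382.
Each bolus raises the concentration by D/Vd = 2435/209 ≈ 11.651 mcg/mL.
Steady-state trough Cmin,ss = C₀·f/(1−f) ≈ 11.651 × 0.4382/0.5618 ≈ 9.088 mcg/mL.
Trough 9.1 mcg/mL vs MEC 5 mcg/mL: adequate.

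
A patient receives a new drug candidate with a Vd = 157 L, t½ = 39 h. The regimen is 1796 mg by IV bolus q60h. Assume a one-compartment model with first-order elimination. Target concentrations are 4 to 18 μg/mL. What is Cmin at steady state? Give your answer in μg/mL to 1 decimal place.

6.0 μg/mL

k = ln2/t½ = ln2/39 ≈ 0.017773 h⁻¹; fraction remaining f = e^(−kτ) = e^(−0.017773×60) ≈ 0.3443.
Accumulation ratio R = 1/(1 − f) ≈ 1/0.6557 ≈ 1.5251.
Single-dose peak C₀ = D/Vd = 1796/157 ≈ 11.439 μg/mL.
Steady-state peak Cmax,ss = C₀·R ≈ 11.439 × 1.5251 ≈ 17.446 μg/mL.
One interval later, Cmin,ss = Cmax,ss·e^(−kτ) ≈ 17.446 × 0.3443 ≈ 6.007 μg/mL.
Trough 6.0 μg/mL vs MEC 4 μg/mL: adequate.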